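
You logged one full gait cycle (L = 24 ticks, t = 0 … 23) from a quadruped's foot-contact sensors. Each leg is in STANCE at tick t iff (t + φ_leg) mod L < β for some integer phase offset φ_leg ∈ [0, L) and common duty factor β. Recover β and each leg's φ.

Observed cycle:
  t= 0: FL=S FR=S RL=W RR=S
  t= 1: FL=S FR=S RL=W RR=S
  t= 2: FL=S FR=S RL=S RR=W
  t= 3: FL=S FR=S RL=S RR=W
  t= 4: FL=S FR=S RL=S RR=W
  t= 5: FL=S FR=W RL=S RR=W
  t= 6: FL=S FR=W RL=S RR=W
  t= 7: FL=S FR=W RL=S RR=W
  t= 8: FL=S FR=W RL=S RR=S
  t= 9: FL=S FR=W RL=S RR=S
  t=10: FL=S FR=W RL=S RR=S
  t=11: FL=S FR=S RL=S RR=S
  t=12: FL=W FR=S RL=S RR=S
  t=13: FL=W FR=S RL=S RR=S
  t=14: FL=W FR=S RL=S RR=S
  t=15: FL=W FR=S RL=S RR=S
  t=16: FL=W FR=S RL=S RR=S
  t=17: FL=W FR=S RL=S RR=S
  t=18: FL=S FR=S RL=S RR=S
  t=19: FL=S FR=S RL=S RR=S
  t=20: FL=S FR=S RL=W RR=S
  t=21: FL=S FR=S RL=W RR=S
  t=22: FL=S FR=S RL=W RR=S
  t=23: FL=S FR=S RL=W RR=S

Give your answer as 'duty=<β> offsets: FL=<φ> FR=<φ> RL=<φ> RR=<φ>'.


duty β = stance ticks per leg = 18
FL: stance ticks = 18; W→S at t=18 → φ=6
FR: stance ticks = 18; W→S at t=11 → φ=13
RL: stance ticks = 18; W→S at t=2 → φ=22
RR: stance ticks = 18; W→S at t=8 → φ=16

duty=18 offsets: FL=6 FR=13 RL=22 RR=16


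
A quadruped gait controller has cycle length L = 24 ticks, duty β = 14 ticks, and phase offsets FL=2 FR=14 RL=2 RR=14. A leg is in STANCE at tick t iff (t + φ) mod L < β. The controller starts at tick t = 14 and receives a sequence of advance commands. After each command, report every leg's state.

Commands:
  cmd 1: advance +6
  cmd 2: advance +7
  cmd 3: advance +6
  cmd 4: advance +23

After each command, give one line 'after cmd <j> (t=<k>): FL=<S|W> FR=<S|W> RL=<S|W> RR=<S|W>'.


after cmd 1 (t=20): FL=W FR=S RL=W RR=S
after cmd 2 (t=27): FL=S FR=W RL=S RR=W
after cmd 3 (t=33): FL=S FR=W RL=S RR=W
after cmd 4 (t=56): FL=S FR=W RL=S RR=W

start t=14: FL=W FR=S RL=W RR=S
cmd 1: advance +6 → t=20, phase=(22,10,22,10) → FL=W FR=S RL=W RR=S
cmd 2: advance +7 → t=27, phase=(5,17,5,17) → FL=S FR=W RL=S RR=W
cmd 3: advance +6 → t=33, phase=(11,23,11,23) → FL=S FR=W RL=S RR=W
cmd 4: advance +23 → t=56, phase=(10,22,10,22) → FL=S FR=W RL=S RR=W


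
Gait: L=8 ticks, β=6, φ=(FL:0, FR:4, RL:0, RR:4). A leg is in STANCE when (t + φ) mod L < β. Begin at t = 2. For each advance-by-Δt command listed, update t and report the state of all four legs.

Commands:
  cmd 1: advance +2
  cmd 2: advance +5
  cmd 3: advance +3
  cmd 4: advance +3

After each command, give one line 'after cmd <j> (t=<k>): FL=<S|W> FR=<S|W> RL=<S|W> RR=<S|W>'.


start t=2: FL=S FR=W RL=S RR=W
cmd 1: advance +2 → t=4, phase=(4,0,4,0) → FL=S FR=S RL=S RR=S
cmd 2: advance +5 → t=9, phase=(1,5,1,5) → FL=S FR=S RL=S RR=S
cmd 3: advance +3 → t=12, phase=(4,0,4,0) → FL=S FR=S RL=S RR=S
cmd 4: advance +3 → t=15, phase=(7,3,7,3) → FL=W FR=S RL=W RR=S

after cmd 1 (t=4): FL=S FR=S RL=S RR=S
after cmd 2 (t=9): FL=S FR=S RL=S RR=S
after cmd 3 (t=12): FL=S FR=S RL=S RR=S
after cmd 4 (t=15): FL=W FR=S RL=W RR=S


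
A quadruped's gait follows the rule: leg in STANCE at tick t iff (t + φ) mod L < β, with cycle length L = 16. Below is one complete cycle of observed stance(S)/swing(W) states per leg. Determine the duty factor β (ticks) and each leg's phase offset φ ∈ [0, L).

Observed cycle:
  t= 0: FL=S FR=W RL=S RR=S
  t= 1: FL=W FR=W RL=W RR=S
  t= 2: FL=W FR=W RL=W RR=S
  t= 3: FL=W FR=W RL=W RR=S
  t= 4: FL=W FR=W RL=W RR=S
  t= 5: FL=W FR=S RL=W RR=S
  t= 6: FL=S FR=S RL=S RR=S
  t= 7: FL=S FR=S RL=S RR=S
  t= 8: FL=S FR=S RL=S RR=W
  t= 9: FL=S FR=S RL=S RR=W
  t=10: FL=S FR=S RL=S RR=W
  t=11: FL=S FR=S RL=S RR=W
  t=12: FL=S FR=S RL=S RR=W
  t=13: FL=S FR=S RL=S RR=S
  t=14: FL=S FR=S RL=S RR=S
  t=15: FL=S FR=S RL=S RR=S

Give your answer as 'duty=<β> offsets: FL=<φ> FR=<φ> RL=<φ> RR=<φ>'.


duty β = stance ticks per leg = 11
FL: stance ticks = 11; W→S at t=6 → φ=10
FR: stance ticks = 11; W→S at t=5 → φ=11
RL: stance ticks = 11; W→S at t=6 → φ=10
RR: stance ticks = 11; W→S at t=13 → φ=3

duty=11 offsets: FL=10 FR=11 RL=10 RR=3


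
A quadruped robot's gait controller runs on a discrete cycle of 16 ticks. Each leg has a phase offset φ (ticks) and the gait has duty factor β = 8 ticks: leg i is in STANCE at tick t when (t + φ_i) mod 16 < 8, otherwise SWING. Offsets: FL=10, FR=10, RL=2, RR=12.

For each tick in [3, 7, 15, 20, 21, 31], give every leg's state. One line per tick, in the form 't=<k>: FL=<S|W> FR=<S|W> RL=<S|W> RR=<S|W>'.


t=3: phase=(13,13,5,15) vs β=8 → FL=W FR=W RL=S RR=W
t=7: phase=(1,1,9,3) vs β=8 → FL=S FR=S RL=W RR=S
t=15: phase=(9,9,1,11) vs β=8 → FL=W FR=W RL=S RR=W
t=20: phase=(14,14,6,0) vs β=8 → FL=W FR=W RL=S RR=S
t=21: phase=(15,15,7,1) vs β=8 → FL=W FR=W RL=S RR=S
t=31: phase=(9,9,1,11) vs β=8 → FL=W FR=W RL=S RR=W

t=3: FL=W FR=W RL=S RR=W
t=7: FL=S FR=S RL=W RR=S
t=15: FL=W FR=W RL=S RR=W
t=20: FL=W FR=W RL=S RR=S
t=21: FL=W FR=W RL=S RR=S
t=31: FL=W FR=W RL=S RR=W


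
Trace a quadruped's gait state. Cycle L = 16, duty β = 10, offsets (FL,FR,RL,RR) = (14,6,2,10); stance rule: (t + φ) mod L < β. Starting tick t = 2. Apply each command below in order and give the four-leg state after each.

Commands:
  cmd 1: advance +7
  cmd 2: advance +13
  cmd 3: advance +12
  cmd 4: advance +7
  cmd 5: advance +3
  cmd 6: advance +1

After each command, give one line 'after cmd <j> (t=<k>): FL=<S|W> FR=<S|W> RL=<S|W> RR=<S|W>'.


start t=2: FL=S FR=S RL=S RR=W
cmd 1: advance +7 → t=9, phase=(7,15,11,3) → FL=S FR=W RL=W RR=S
cmd 2: advance +13 → t=22, phase=(4,12,8,0) → FL=S FR=W RL=S RR=S
cmd 3: advance +12 → t=34, phase=(0,8,4,12) → FL=S FR=S RL=S RR=W
cmd 4: advance +7 → t=41, phase=(7,15,11,3) → FL=S FR=W RL=W RR=S
cmd 5: advance +3 → t=44, phase=(10,2,14,6) → FL=W FR=S RL=W RR=S
cmd 6: advance +1 → t=45, phase=(11,3,15,7) → FL=W FR=S RL=W RR=S

after cmd 1 (t=9): FL=S FR=W RL=W RR=S
after cmd 2 (t=22): FL=S FR=W RL=S RR=S
after cmd 3 (t=34): FL=S FR=S RL=S RR=W
after cmd 4 (t=41): FL=S FR=W RL=W RR=S
after cmd 5 (t=44): FL=W FR=S RL=W RR=S
after cmd 6 (t=45): FL=W FR=S RL=W RR=S


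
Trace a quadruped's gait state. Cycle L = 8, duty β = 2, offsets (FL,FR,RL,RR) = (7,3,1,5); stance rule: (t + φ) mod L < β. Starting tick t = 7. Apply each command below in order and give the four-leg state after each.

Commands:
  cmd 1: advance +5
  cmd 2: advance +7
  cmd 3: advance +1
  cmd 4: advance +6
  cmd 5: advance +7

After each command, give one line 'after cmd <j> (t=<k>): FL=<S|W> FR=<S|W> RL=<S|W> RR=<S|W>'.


after cmd 1 (t=12): FL=W FR=W RL=W RR=S
after cmd 2 (t=19): FL=W FR=W RL=W RR=S
after cmd 3 (t=20): FL=W FR=W RL=W RR=S
after cmd 4 (t=26): FL=S FR=W RL=W RR=W
after cmd 5 (t=33): FL=S FR=W RL=W RR=W

start t=7: FL=W FR=W RL=S RR=W
cmd 1: advance +5 → t=12, phase=(3,7,5,1) → FL=W FR=W RL=W RR=S
cmd 2: advance +7 → t=19, phase=(2,6,4,0) → FL=W FR=W RL=W RR=S
cmd 3: advance +1 → t=20, phase=(3,7,5,1) → FL=W FR=W RL=W RR=S
cmd 4: advance +6 → t=26, phase=(1,5,3,7) → FL=S FR=W RL=W RR=W
cmd 5: advance +7 → t=33, phase=(0,4,2,6) → FL=S FR=W RL=W RR=W


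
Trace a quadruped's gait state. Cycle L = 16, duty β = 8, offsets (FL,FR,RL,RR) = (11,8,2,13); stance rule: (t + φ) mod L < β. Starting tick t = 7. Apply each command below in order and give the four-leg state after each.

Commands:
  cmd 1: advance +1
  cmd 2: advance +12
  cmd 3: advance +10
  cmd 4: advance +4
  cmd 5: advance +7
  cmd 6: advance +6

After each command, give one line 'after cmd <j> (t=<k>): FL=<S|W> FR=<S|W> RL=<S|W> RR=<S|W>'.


after cmd 1 (t=8): FL=S FR=S RL=W RR=S
after cmd 2 (t=20): FL=W FR=W RL=S RR=S
after cmd 3 (t=30): FL=W FR=S RL=S RR=W
after cmd 4 (t=34): FL=W FR=W RL=S RR=W
after cmd 5 (t=41): FL=S FR=S RL=W RR=S
after cmd 6 (t=47): FL=W FR=S RL=S RR=W

start t=7: FL=S FR=W RL=W RR=S
cmd 1: advance +1 → t=8, phase=(3,0,10,5) → FL=S FR=S RL=W RR=S
cmd 2: advance +12 → t=20, phase=(15,12,6,1) → FL=W FR=W RL=S RR=S
cmd 3: advance +10 → t=30, phase=(9,6,0,11) → FL=W FR=S RL=S RR=W
cmd 4: advance +4 → t=34, phase=(13,10,4,15) → FL=W FR=W RL=S RR=W
cmd 5: advance +7 → t=41, phase=(4,1,11,6) → FL=S FR=S RL=W RR=S
cmd 6: advance +6 → t=47, phase=(10,7,1,12) → FL=W FR=S RL=S RR=W


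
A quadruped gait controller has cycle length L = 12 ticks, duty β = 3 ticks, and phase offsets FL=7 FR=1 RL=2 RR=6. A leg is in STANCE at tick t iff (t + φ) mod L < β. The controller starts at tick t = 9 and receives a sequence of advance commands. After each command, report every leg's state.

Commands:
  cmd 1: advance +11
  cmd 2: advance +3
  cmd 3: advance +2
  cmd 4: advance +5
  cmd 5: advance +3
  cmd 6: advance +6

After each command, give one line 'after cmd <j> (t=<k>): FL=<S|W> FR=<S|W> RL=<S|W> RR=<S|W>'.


after cmd 1 (t=20): FL=W FR=W RL=W RR=S
after cmd 2 (t=23): FL=W FR=S RL=S RR=W
after cmd 3 (t=25): FL=W FR=S RL=W RR=W
after cmd 4 (t=30): FL=S FR=W RL=W RR=S
after cmd 5 (t=33): FL=W FR=W RL=W RR=W
after cmd 6 (t=39): FL=W FR=W RL=W RR=W

start t=9: FL=W FR=W RL=W RR=W
cmd 1: advance +11 → t=20, phase=(3,9,10,2) → FL=W FR=W RL=W RR=S
cmd 2: advance +3 → t=23, phase=(6,0,1,5) → FL=W FR=S RL=S RR=W
cmd 3: advance +2 → t=25, phase=(8,2,3,7) → FL=W FR=S RL=W RR=W
cmd 4: advance +5 → t=30, phase=(1,7,8,0) → FL=S FR=W RL=W RR=S
cmd 5: advance +3 → t=33, phase=(4,10,11,3) → FL=W FR=W RL=W RR=W
cmd 6: advance +6 → t=39, phase=(10,4,5,9) → FL=W FR=W RL=W RR=W


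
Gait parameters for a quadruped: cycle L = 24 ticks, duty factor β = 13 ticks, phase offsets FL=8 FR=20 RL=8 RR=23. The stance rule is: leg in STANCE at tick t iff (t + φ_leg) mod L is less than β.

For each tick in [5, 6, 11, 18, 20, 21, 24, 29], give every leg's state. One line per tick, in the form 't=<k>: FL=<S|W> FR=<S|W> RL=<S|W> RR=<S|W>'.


t=5: phase=(13,1,13,4) vs β=13 → FL=W FR=S RL=W RR=S
t=6: phase=(14,2,14,5) vs β=13 → FL=W FR=S RL=W RR=S
t=11: phase=(19,7,19,10) vs β=13 → FL=W FR=S RL=W RR=S
t=18: phase=(2,14,2,17) vs β=13 → FL=S FR=W RL=S RR=W
t=20: phase=(4,16,4,19) vs β=13 → FL=S FR=W RL=S RR=W
t=21: phase=(5,17,5,20) vs β=13 → FL=S FR=W RL=S RR=W
t=24: phase=(8,20,8,23) vs β=13 → FL=S FR=W RL=S RR=W
t=29: phase=(13,1,13,4) vs β=13 → FL=W FR=S RL=W RR=S

t=5: FL=W FR=S RL=W RR=S
t=6: FL=W FR=S RL=W RR=S
t=11: FL=W FR=S RL=W RR=S
t=18: FL=S FR=W RL=S RR=W
t=20: FL=S FR=W RL=S RR=W
t=21: FL=S FR=W RL=S RR=W
t=24: FL=S FR=W RL=S RR=W
t=29: FL=W FR=S RL=W RR=S


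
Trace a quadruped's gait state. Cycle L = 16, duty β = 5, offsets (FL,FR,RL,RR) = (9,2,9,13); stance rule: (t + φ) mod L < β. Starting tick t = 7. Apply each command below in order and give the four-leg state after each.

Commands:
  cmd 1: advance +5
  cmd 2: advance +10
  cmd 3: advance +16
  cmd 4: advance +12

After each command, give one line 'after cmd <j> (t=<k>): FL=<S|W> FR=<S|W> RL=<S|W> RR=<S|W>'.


after cmd 1 (t=12): FL=W FR=W RL=W RR=W
after cmd 2 (t=22): FL=W FR=W RL=W RR=S
after cmd 3 (t=38): FL=W FR=W RL=W RR=S
after cmd 4 (t=50): FL=W FR=S RL=W RR=W

start t=7: FL=S FR=W RL=S RR=S
cmd 1: advance +5 → t=12, phase=(5,14,5,9) → FL=W FR=W RL=W RR=W
cmd 2: advance +10 → t=22, phase=(15,8,15,3) → FL=W FR=W RL=W RR=S
cmd 3: advance +16 → t=38, phase=(15,8,15,3) → FL=W FR=W RL=W RR=S
cmd 4: advance +12 → t=50, phase=(11,4,11,15) → FL=W FR=S RL=W RR=W


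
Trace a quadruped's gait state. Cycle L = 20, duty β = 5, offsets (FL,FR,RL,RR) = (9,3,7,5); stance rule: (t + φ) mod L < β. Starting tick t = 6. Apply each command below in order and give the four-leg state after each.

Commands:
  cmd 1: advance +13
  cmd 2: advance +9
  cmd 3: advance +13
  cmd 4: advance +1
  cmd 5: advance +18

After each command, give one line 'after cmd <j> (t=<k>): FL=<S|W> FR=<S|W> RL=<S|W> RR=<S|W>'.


after cmd 1 (t=19): FL=W FR=S RL=W RR=S
after cmd 2 (t=28): FL=W FR=W RL=W RR=W
after cmd 3 (t=41): FL=W FR=S RL=W RR=W
after cmd 4 (t=42): FL=W FR=W RL=W RR=W
after cmd 5 (t=60): FL=W FR=S RL=W RR=W

start t=6: FL=W FR=W RL=W RR=W
cmd 1: advance +13 → t=19, phase=(8,2,6,4) → FL=W FR=S RL=W RR=S
cmd 2: advance +9 → t=28, phase=(17,11,15,13) → FL=W FR=W RL=W RR=W
cmd 3: advance +13 → t=41, phase=(10,4,8,6) → FL=W FR=S RL=W RR=W
cmd 4: advance +1 → t=42, phase=(11,5,9,7) → FL=W FR=W RL=W RR=W
cmd 5: advance +18 → t=60, phase=(9,3,7,5) → FL=W FR=S RL=W RR=W


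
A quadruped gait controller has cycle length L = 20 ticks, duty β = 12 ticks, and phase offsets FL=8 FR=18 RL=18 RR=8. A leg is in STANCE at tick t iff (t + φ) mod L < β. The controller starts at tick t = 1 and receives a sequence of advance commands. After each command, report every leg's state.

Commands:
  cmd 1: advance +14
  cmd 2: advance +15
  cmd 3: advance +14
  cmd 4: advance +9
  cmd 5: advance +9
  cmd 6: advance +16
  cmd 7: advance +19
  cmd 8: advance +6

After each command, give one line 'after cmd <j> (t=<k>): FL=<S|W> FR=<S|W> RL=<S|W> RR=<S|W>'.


start t=1: FL=S FR=W RL=W RR=S
cmd 1: advance +14 → t=15, phase=(3,13,13,3) → FL=S FR=W RL=W RR=S
cmd 2: advance +15 → t=30, phase=(18,8,8,18) → FL=W FR=S RL=S RR=W
cmd 3: advance +14 → t=44, phase=(12,2,2,12) → FL=W FR=S RL=S RR=W
cmd 4: advance +9 → t=53, phase=(1,11,11,1) → FL=S FR=S RL=S RR=S
cmd 5: advance +9 → t=62, phase=(10,0,0,10) → FL=S FR=S RL=S RR=S
cmd 6: advance +16 → t=78, phase=(6,16,16,6) → FL=S FR=W RL=W RR=S
cmd 7: advance +19 → t=97, phase=(5,15,15,5) → FL=S FR=W RL=W RR=S
cmd 8: advance +6 → t=103, phase=(11,1,1,11) → FL=S FR=S RL=S RR=S

after cmd 1 (t=15): FL=S FR=W RL=W RR=S
after cmd 2 (t=30): FL=W FR=S RL=S RR=W
after cmd 3 (t=44): FL=W FR=S RL=S RR=W
after cmd 4 (t=53): FL=S FR=S RL=S RR=S
after cmd 5 (t=62): FL=S FR=S RL=S RR=S
after cmd 6 (t=78): FL=S FR=W RL=W RR=S
after cmd 7 (t=97): FL=S FR=W RL=W RR=S
after cmd 8 (t=103): FL=S FR=S RL=S RR=S


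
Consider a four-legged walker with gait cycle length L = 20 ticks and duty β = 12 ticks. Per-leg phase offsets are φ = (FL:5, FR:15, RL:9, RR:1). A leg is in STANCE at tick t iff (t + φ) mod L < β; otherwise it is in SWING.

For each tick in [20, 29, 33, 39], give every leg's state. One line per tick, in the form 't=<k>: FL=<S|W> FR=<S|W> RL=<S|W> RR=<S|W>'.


t=20: FL=S FR=W RL=S RR=S
t=29: FL=W FR=S RL=W RR=S
t=33: FL=W FR=S RL=S RR=W
t=39: FL=S FR=W RL=S RR=S

t=20: phase=(5,15,9,1) vs β=12 → FL=S FR=W RL=S RR=S
t=29: phase=(14,4,18,10) vs β=12 → FL=W FR=S RL=W RR=S
t=33: phase=(18,8,2,14) vs β=12 → FL=W FR=S RL=S RR=W
t=39: phase=(4,14,8,0) vs β=12 → FL=S FR=W RL=S RR=S


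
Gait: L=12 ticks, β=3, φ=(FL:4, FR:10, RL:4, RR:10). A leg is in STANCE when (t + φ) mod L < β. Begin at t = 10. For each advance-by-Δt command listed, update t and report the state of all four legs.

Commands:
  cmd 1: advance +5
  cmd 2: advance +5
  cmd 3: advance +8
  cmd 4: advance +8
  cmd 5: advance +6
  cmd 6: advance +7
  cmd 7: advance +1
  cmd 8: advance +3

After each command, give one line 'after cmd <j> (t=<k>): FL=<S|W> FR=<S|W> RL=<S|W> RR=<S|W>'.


start t=10: FL=S FR=W RL=S RR=W
cmd 1: advance +5 → t=15, phase=(7,1,7,1) → FL=W FR=S RL=W RR=S
cmd 2: advance +5 → t=20, phase=(0,6,0,6) → FL=S FR=W RL=S RR=W
cmd 3: advance +8 → t=28, phase=(8,2,8,2) → FL=W FR=S RL=W RR=S
cmd 4: advance +8 → t=36, phase=(4,10,4,10) → FL=W FR=W RL=W RR=W
cmd 5: advance +6 → t=42, phase=(10,4,10,4) → FL=W FR=W RL=W RR=W
cmd 6: advance +7 → t=49, phase=(5,11,5,11) → FL=W FR=W RL=W RR=W
cmd 7: advance +1 → t=50, phase=(6,0,6,0) → FL=W FR=S RL=W RR=S
cmd 8: advance +3 → t=53, phase=(9,3,9,3) → FL=W FR=W RL=W RR=W

after cmd 1 (t=15): FL=W FR=S RL=W RR=S
after cmd 2 (t=20): FL=S FR=W RL=S RR=W
after cmd 3 (t=28): FL=W FR=S RL=W RR=S
after cmd 4 (t=36): FL=W FR=W RL=W RR=W
after cmd 5 (t=42): FL=W FR=W RL=W RR=W
after cmd 6 (t=49): FL=W FR=W RL=W RR=W
after cmd 7 (t=50): FL=W FR=S RL=W RR=S
after cmd 8 (t=53): FL=W FR=W RL=W RR=W


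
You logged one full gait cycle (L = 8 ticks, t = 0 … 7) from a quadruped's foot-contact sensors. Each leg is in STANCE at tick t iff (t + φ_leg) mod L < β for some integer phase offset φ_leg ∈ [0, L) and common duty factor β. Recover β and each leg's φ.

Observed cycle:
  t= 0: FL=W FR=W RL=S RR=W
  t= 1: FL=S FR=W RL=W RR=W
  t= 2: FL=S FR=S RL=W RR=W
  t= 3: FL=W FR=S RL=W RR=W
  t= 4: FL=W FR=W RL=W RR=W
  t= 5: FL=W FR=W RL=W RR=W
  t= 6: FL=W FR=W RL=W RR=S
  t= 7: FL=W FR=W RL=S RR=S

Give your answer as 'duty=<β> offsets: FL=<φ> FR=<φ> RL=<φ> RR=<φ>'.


duty β = stance ticks per leg = 2
FL: stance ticks = 2; W→S at t=1 → φ=7
FR: stance ticks = 2; W→S at t=2 → φ=6
RL: stance ticks = 2; W→S at t=7 → φ=1
RR: stance ticks = 2; W→S at t=6 → φ=2

duty=2 offsets: FL=7 FR=6 RL=1 RR=2


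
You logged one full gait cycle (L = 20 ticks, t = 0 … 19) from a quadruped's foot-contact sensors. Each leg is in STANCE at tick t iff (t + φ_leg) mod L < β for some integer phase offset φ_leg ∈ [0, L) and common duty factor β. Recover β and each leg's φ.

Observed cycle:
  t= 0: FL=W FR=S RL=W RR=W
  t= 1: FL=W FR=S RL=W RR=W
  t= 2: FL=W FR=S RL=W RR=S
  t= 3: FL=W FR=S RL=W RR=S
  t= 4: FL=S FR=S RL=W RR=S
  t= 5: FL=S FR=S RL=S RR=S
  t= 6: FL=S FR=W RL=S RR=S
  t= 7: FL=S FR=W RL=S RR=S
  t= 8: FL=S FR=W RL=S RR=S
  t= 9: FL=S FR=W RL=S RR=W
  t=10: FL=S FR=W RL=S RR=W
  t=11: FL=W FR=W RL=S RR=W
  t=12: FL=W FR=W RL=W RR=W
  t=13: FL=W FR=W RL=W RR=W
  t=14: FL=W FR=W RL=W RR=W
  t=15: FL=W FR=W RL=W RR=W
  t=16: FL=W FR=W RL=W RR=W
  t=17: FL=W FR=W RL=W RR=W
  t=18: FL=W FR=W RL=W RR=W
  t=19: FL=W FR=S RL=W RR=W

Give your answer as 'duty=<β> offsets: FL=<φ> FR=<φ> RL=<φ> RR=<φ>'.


duty β = stance ticks per leg = 7
FL: stance ticks = 7; W→S at t=4 → φ=16
FR: stance ticks = 7; W→S at t=19 → φ=1
RL: stance ticks = 7; W→S at t=5 → φ=15
RR: stance ticks = 7; W→S at t=2 → φ=18

duty=7 offsets: FL=16 FR=1 RL=15 RR=18


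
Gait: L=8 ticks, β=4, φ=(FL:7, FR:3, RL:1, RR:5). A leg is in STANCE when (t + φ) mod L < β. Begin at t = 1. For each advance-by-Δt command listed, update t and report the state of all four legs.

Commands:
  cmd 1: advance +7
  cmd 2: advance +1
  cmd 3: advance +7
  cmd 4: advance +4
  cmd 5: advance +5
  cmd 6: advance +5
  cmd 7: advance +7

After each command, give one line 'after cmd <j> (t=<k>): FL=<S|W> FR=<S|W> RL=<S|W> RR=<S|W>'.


after cmd 1 (t=8): FL=W FR=S RL=S RR=W
after cmd 2 (t=9): FL=S FR=W RL=S RR=W
after cmd 3 (t=16): FL=W FR=S RL=S RR=W
after cmd 4 (t=20): FL=S FR=W RL=W RR=S
after cmd 5 (t=25): FL=S FR=W RL=S RR=W
after cmd 6 (t=30): FL=W FR=S RL=W RR=S
after cmd 7 (t=37): FL=W FR=S RL=W RR=S

start t=1: FL=S FR=W RL=S RR=W
cmd 1: advance +7 → t=8, phase=(7,3,1,5) → FL=W FR=S RL=S RR=W
cmd 2: advance +1 → t=9, phase=(0,4,2,6) → FL=S FR=W RL=S RR=W
cmd 3: advance +7 → t=16, phase=(7,3,1,5) → FL=W FR=S RL=S RR=W
cmd 4: advance +4 → t=20, phase=(3,7,5,1) → FL=S FR=W RL=W RR=S
cmd 5: advance +5 → t=25, phase=(0,4,2,6) → FL=S FR=W RL=S RR=W
cmd 6: advance +5 → t=30, phase=(5,1,7,3) → FL=W FR=S RL=W RR=S
cmd 7: advance +7 → t=37, phase=(4,0,6,2) → FL=W FR=S RL=W RR=S


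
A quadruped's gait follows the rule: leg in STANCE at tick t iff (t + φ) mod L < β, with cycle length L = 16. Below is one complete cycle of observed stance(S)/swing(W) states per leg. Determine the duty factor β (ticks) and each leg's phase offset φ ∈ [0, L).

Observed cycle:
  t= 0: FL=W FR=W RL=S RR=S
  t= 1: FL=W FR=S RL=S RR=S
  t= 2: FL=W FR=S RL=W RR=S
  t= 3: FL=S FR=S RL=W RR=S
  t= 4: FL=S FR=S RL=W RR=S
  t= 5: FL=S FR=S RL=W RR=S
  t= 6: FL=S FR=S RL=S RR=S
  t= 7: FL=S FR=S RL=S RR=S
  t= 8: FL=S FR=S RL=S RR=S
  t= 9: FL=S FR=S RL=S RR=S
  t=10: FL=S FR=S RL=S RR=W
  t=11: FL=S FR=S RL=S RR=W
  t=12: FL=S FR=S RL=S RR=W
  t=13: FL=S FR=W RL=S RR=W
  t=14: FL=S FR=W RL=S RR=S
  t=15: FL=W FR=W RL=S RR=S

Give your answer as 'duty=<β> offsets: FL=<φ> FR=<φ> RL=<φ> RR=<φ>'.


duty=12 offsets: FL=13 FR=15 RL=10 RR=2

duty β = stance ticks per leg = 12
FL: stance ticks = 12; W→S at t=3 → φ=13
FR: stance ticks = 12; W→S at t=1 → φ=15
RL: stance ticks = 12; W→S at t=6 → φ=10
RR: stance ticks = 12; W→S at t=14 → φ=2


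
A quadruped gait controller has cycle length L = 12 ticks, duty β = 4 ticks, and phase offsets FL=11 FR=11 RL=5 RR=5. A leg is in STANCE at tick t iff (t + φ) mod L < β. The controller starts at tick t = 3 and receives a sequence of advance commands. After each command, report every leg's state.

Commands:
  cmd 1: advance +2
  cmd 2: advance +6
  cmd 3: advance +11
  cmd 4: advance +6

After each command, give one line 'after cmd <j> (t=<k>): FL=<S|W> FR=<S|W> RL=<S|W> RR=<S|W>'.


start t=3: FL=S FR=S RL=W RR=W
cmd 1: advance +2 → t=5, phase=(4,4,10,10) → FL=W FR=W RL=W RR=W
cmd 2: advance +6 → t=11, phase=(10,10,4,4) → FL=W FR=W RL=W RR=W
cmd 3: advance +11 → t=22, phase=(9,9,3,3) → FL=W FR=W RL=S RR=S
cmd 4: advance +6 → t=28, phase=(3,3,9,9) → FL=S FR=S RL=W RR=W

after cmd 1 (t=5): FL=W FR=W RL=W RR=W
after cmd 2 (t=11): FL=W FR=W RL=W RR=W
after cmd 3 (t=22): FL=W FR=W RL=S RR=S
after cmd 4 (t=28): FL=S FR=S RL=W RR=W


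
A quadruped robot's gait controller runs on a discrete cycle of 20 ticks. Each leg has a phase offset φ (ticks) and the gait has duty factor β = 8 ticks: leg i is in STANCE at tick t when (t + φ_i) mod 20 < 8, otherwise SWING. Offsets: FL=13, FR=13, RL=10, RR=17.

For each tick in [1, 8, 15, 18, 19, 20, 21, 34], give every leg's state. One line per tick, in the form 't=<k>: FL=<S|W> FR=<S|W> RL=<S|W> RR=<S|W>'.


t=1: phase=(14,14,11,18) vs β=8 → FL=W FR=W RL=W RR=W
t=8: phase=(1,1,18,5) vs β=8 → FL=S FR=S RL=W RR=S
t=15: phase=(8,8,5,12) vs β=8 → FL=W FR=W RL=S RR=W
t=18: phase=(11,11,8,15) vs β=8 → FL=W FR=W RL=W RR=W
t=19: phase=(12,12,9,16) vs β=8 → FL=W FR=W RL=W RR=W
t=20: phase=(13,13,10,17) vs β=8 → FL=W FR=W RL=W RR=W
t=21: phase=(14,14,11,18) vs β=8 → FL=W FR=W RL=W RR=W
t=34: phase=(7,7,4,11) vs β=8 → FL=S FR=S RL=S RR=W

t=1: FL=W FR=W RL=W RR=W
t=8: FL=S FR=S RL=W RR=S
t=15: FL=W FR=W RL=S RR=W
t=18: FL=W FR=W RL=W RR=W
t=19: FL=W FR=W RL=W RR=W
t=20: FL=W FR=W RL=W RR=W
t=21: FL=W FR=W RL=W RR=W
t=34: FL=S FR=S RL=S RR=W


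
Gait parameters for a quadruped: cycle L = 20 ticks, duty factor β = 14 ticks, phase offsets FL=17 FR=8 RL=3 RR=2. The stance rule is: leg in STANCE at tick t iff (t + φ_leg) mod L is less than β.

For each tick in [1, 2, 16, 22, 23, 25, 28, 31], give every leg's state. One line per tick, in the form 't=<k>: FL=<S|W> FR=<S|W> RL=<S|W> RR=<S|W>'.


t=1: FL=W FR=S RL=S RR=S
t=2: FL=W FR=S RL=S RR=S
t=16: FL=S FR=S RL=W RR=W
t=22: FL=W FR=S RL=S RR=S
t=23: FL=S FR=S RL=S RR=S
t=25: FL=S FR=S RL=S RR=S
t=28: FL=S FR=W RL=S RR=S
t=31: FL=S FR=W RL=W RR=S

t=1: phase=(18,9,4,3) vs β=14 → FL=W FR=S RL=S RR=S
t=2: phase=(19,10,5,4) vs β=14 → FL=W FR=S RL=S RR=S
t=16: phase=(13,4,19,18) vs β=14 → FL=S FR=S RL=W RR=W
t=22: phase=(19,10,5,4) vs β=14 → FL=W FR=S RL=S RR=S
t=23: phase=(0,11,6,5) vs β=14 → FL=S FR=S RL=S RR=S
t=25: phase=(2,13,8,7) vs β=14 → FL=S FR=S RL=S RR=S
t=28: phase=(5,16,11,10) vs β=14 → FL=S FR=W RL=S RR=S
t=31: phase=(8,19,14,13) vs β=14 → FL=S FR=W RL=W RR=S


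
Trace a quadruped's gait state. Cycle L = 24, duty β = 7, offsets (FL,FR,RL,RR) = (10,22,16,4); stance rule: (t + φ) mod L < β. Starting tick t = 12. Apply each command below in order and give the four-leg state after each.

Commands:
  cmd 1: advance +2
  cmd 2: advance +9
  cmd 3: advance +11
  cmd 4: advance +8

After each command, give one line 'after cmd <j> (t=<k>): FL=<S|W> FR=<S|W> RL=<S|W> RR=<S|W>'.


after cmd 1 (t=14): FL=S FR=W RL=S RR=W
after cmd 2 (t=23): FL=W FR=W RL=W RR=S
after cmd 3 (t=34): FL=W FR=W RL=S RR=W
after cmd 4 (t=42): FL=S FR=W RL=W RR=W

start t=12: FL=W FR=W RL=S RR=W
cmd 1: advance +2 → t=14, phase=(0,12,6,18) → FL=S FR=W RL=S RR=W
cmd 2: advance +9 → t=23, phase=(9,21,15,3) → FL=W FR=W RL=W RR=S
cmd 3: advance +11 → t=34, phase=(20,8,2,14) → FL=W FR=W RL=S RR=W
cmd 4: advance +8 → t=42, phase=(4,16,10,22) → FL=S FR=W RL=W RR=W


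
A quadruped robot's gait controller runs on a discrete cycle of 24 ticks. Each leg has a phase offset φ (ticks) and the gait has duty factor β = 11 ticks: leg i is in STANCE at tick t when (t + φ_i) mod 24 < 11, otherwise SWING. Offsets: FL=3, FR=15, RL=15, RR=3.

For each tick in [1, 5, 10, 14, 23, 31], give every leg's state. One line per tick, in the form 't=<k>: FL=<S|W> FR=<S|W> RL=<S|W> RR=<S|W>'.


t=1: phase=(4,16,16,4) vs β=11 → FL=S FR=W RL=W RR=S
t=5: phase=(8,20,20,8) vs β=11 → FL=S FR=W RL=W RR=S
t=10: phase=(13,1,1,13) vs β=11 → FL=W FR=S RL=S RR=W
t=14: phase=(17,5,5,17) vs β=11 → FL=W FR=S RL=S RR=W
t=23: phase=(2,14,14,2) vs β=11 → FL=S FR=W RL=W RR=S
t=31: phase=(10,22,22,10) vs β=11 → FL=S FR=W RL=W RR=S

t=1: FL=S FR=W RL=W RR=S
t=5: FL=S FR=W RL=W RR=S
t=10: FL=W FR=S RL=S RR=W
t=14: FL=W FR=S RL=S RR=W
t=23: FL=S FR=W RL=W RR=S
t=31: FL=S FR=W RL=W RR=S


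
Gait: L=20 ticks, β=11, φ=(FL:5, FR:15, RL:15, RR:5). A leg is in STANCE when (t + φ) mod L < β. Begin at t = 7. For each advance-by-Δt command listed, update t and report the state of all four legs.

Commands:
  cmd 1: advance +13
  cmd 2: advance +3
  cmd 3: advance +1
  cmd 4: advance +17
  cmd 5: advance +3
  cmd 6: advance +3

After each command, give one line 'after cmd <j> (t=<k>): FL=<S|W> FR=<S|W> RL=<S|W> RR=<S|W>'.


after cmd 1 (t=20): FL=S FR=W RL=W RR=S
after cmd 2 (t=23): FL=S FR=W RL=W RR=S
after cmd 3 (t=24): FL=S FR=W RL=W RR=S
after cmd 4 (t=41): FL=S FR=W RL=W RR=S
after cmd 5 (t=44): FL=S FR=W RL=W RR=S
after cmd 6 (t=47): FL=W FR=S RL=S RR=W

start t=7: FL=W FR=S RL=S RR=W
cmd 1: advance +13 → t=20, phase=(5,15,15,5) → FL=S FR=W RL=W RR=S
cmd 2: advance +3 → t=23, phase=(8,18,18,8) → FL=S FR=W RL=W RR=S
cmd 3: advance +1 → t=24, phase=(9,19,19,9) → FL=S FR=W RL=W RR=S
cmd 4: advance +17 → t=41, phase=(6,16,16,6) → FL=S FR=W RL=W RR=S
cmd 5: advance +3 → t=44, phase=(9,19,19,9) → FL=S FR=W RL=W RR=S
cmd 6: advance +3 → t=47, phase=(12,2,2,12) → FL=W FR=S RL=S RR=W


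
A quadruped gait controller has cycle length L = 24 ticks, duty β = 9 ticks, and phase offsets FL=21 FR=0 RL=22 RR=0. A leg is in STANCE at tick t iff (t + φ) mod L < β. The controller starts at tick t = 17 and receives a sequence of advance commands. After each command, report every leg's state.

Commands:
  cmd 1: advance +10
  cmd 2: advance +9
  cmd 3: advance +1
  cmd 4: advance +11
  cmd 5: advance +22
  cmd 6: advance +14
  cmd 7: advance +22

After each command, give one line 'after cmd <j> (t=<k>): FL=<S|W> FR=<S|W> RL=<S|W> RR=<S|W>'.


start t=17: FL=W FR=W RL=W RR=W
cmd 1: advance +10 → t=27, phase=(0,3,1,3) → FL=S FR=S RL=S RR=S
cmd 2: advance +9 → t=36, phase=(9,12,10,12) → FL=W FR=W RL=W RR=W
cmd 3: advance +1 → t=37, phase=(10,13,11,13) → FL=W FR=W RL=W RR=W
cmd 4: advance +11 → t=48, phase=(21,0,22,0) → FL=W FR=S RL=W RR=S
cmd 5: advance +22 → t=70, phase=(19,22,20,22) → FL=W FR=W RL=W RR=W
cmd 6: advance +14 → t=84, phase=(9,12,10,12) → FL=W FR=W RL=W RR=W
cmd 7: advance +22 → t=106, phase=(7,10,8,10) → FL=S FR=W RL=S RR=W

after cmd 1 (t=27): FL=S FR=S RL=S RR=S
after cmd 2 (t=36): FL=W FR=W RL=W RR=W
after cmd 3 (t=37): FL=W FR=W RL=W RR=W
after cmd 4 (t=48): FL=W FR=S RL=W RR=S
after cmd 5 (t=70): FL=W FR=W RL=W RR=W
after cmd 6 (t=84): FL=W FR=W RL=W RR=W
after cmd 7 (t=106): FL=S FR=W RL=S RR=W


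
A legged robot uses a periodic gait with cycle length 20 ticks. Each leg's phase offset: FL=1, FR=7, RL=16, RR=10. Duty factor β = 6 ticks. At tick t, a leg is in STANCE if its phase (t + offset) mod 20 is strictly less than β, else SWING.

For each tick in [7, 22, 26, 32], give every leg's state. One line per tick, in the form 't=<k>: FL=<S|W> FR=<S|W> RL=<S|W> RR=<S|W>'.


t=7: phase=(8,14,3,17) vs β=6 → FL=W FR=W RL=S RR=W
t=22: phase=(3,9,18,12) vs β=6 → FL=S FR=W RL=W RR=W
t=26: phase=(7,13,2,16) vs β=6 → FL=W FR=W RL=S RR=W
t=32: phase=(13,19,8,2) vs β=6 → FL=W FR=W RL=W RR=S

t=7: FL=W FR=W RL=S RR=W
t=22: FL=S FR=W RL=W RR=W
t=26: FL=W FR=W RL=S RR=W
t=32: FL=W FR=W RL=W RR=S


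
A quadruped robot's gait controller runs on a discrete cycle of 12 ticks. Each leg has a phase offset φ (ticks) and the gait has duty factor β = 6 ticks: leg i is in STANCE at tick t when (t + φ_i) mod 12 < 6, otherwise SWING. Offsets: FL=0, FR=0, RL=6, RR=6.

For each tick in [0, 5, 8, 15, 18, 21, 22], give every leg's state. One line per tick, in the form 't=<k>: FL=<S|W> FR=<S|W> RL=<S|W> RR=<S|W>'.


t=0: FL=S FR=S RL=W RR=W
t=5: FL=S FR=S RL=W RR=W
t=8: FL=W FR=W RL=S RR=S
t=15: FL=S FR=S RL=W RR=W
t=18: FL=W FR=W RL=S RR=S
t=21: FL=W FR=W RL=S RR=S
t=22: FL=W FR=W RL=S RR=S

t=0: phase=(0,0,6,6) vs β=6 → FL=S FR=S RL=W RR=W
t=5: phase=(5,5,11,11) vs β=6 → FL=S FR=S RL=W RR=W
t=8: phase=(8,8,2,2) vs β=6 → FL=W FR=W RL=S RR=S
t=15: phase=(3,3,9,9) vs β=6 → FL=S FR=S RL=W RR=W
t=18: phase=(6,6,0,0) vs β=6 → FL=W FR=W RL=S RR=S
t=21: phase=(9,9,3,3) vs β=6 → FL=W FR=W RL=S RR=S
t=22: phase=(10,10,4,4) vs β=6 → FL=W FR=W RL=S RR=S


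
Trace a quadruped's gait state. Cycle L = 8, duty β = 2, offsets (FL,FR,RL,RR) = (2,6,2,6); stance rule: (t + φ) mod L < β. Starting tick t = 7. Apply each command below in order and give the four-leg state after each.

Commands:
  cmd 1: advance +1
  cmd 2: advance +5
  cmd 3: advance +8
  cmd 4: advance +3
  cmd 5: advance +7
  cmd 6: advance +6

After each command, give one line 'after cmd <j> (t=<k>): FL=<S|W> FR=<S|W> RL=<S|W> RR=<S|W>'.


start t=7: FL=S FR=W RL=S RR=W
cmd 1: advance +1 → t=8, phase=(2,6,2,6) → FL=W FR=W RL=W RR=W
cmd 2: advance +5 → t=13, phase=(7,3,7,3) → FL=W FR=W RL=W RR=W
cmd 3: advance +8 → t=21, phase=(7,3,7,3) → FL=W FR=W RL=W RR=W
cmd 4: advance +3 → t=24, phase=(2,6,2,6) → FL=W FR=W RL=W RR=W
cmd 5: advance +7 → t=31, phase=(1,5,1,5) → FL=S FR=W RL=S RR=W
cmd 6: advance +6 → t=37, phase=(7,3,7,3) → FL=W FR=W RL=W RR=W

after cmd 1 (t=8): FL=W FR=W RL=W RR=W
after cmd 2 (t=13): FL=W FR=W RL=W RR=W
after cmd 3 (t=21): FL=W FR=W RL=W RR=W
after cmd 4 (t=24): FL=W FR=W RL=W RR=W
after cmd 5 (t=31): FL=S FR=W RL=S RR=W
after cmd 6 (t=37): FL=W FR=W RL=W RR=W


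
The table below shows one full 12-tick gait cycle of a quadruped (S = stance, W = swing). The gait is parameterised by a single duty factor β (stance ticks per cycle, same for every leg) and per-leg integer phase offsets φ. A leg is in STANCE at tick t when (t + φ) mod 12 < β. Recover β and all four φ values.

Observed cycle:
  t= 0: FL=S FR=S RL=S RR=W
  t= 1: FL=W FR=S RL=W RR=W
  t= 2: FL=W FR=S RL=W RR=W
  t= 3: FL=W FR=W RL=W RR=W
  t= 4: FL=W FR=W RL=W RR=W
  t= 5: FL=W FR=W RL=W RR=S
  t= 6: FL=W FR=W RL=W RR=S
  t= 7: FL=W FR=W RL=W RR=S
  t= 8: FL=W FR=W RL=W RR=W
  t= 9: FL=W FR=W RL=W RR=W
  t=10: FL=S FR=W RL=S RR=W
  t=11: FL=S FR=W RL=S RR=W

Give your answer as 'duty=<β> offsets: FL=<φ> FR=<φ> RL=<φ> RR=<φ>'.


duty=3 offsets: FL=2 FR=0 RL=2 RR=7

duty β = stance ticks per leg = 3
FL: stance ticks = 3; W→S at t=10 → φ=2
FR: stance ticks = 3; W→S at t=0 → φ=0
RL: stance ticks = 3; W→S at t=10 → φ=2
RR: stance ticks = 3; W→S at t=5 → φ=7


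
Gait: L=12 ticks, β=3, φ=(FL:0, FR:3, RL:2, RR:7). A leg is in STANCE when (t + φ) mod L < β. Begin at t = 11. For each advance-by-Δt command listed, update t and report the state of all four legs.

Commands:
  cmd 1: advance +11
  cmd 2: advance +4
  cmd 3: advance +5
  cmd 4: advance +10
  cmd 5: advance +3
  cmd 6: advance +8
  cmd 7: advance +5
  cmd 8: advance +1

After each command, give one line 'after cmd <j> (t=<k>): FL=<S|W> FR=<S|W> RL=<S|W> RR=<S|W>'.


start t=11: FL=W FR=S RL=S RR=W
cmd 1: advance +11 → t=22, phase=(10,1,0,5) → FL=W FR=S RL=S RR=W
cmd 2: advance +4 → t=26, phase=(2,5,4,9) → FL=S FR=W RL=W RR=W
cmd 3: advance +5 → t=31, phase=(7,10,9,2) → FL=W FR=W RL=W RR=S
cmd 4: advance +10 → t=41, phase=(5,8,7,0) → FL=W FR=W RL=W RR=S
cmd 5: advance +3 → t=44, phase=(8,11,10,3) → FL=W FR=W RL=W RR=W
cmd 6: advance +8 → t=52, phase=(4,7,6,11) → FL=W FR=W RL=W RR=W
cmd 7: advance +5 → t=57, phase=(9,0,11,4) → FL=W FR=S RL=W RR=W
cmd 8: advance +1 → t=58, phase=(10,1,0,5) → FL=W FR=S RL=S RR=W

after cmd 1 (t=22): FL=W FR=S RL=S RR=W
after cmd 2 (t=26): FL=S FR=W RL=W RR=W
after cmd 3 (t=31): FL=W FR=W RL=W RR=S
after cmd 4 (t=41): FL=W FR=W RL=W RR=S
after cmd 5 (t=44): FL=W FR=W RL=W RR=W
after cmd 6 (t=52): FL=W FR=W RL=W RR=W
after cmd 7 (t=57): FL=W FR=S RL=W RR=W
after cmd 8 (t=58): FL=W FR=S RL=S RR=W


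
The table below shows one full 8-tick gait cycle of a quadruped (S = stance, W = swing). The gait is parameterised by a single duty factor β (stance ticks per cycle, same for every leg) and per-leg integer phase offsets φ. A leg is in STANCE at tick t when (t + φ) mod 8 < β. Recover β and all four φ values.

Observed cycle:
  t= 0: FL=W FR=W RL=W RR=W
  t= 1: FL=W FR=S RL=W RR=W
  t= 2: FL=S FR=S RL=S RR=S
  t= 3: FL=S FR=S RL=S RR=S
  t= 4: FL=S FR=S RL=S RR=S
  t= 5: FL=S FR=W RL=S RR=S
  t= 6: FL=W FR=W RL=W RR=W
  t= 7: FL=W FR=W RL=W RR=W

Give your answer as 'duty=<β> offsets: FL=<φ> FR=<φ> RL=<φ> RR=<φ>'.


duty=4 offsets: FL=6 FR=7 RL=6 RR=6

duty β = stance ticks per leg = 4
FL: stance ticks = 4; W→S at t=2 → φ=6
FR: stance ticks = 4; W→S at t=1 → φ=7
RL: stance ticks = 4; W→S at t=2 → φ=6
RR: stance ticks = 4; W→S at t=2 → φ=6


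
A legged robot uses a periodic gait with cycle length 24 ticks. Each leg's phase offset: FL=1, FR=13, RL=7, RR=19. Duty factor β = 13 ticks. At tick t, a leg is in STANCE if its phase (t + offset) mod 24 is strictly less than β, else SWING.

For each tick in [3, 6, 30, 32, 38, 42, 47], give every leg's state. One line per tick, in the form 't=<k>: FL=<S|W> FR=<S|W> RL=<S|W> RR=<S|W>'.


t=3: phase=(4,16,10,22) vs β=13 → FL=S FR=W RL=S RR=W
t=6: phase=(7,19,13,1) vs β=13 → FL=S FR=W RL=W RR=S
t=30: phase=(7,19,13,1) vs β=13 → FL=S FR=W RL=W RR=S
t=32: phase=(9,21,15,3) vs β=13 → FL=S FR=W RL=W RR=S
t=38: phase=(15,3,21,9) vs β=13 → FL=W FR=S RL=W RR=S
t=42: phase=(19,7,1,13) vs β=13 → FL=W FR=S RL=S RR=W
t=47: phase=(0,12,6,18) vs β=13 → FL=S FR=S RL=S RR=W

t=3: FL=S FR=W RL=S RR=W
t=6: FL=S FR=W RL=W RR=S
t=30: FL=S FR=W RL=W RR=S
t=32: FL=S FR=W RL=W RR=S
t=38: FL=W FR=S RL=W RR=S
t=42: FL=W FR=S RL=S RR=W
t=47: FL=S FR=S RL=S RR=W


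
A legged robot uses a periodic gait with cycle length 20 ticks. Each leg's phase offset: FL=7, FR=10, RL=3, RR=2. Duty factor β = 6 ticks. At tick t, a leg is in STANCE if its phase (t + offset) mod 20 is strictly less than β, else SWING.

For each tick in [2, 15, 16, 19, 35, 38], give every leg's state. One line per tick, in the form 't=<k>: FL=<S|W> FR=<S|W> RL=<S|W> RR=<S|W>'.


t=2: FL=W FR=W RL=S RR=S
t=15: FL=S FR=S RL=W RR=W
t=16: FL=S FR=W RL=W RR=W
t=19: FL=W FR=W RL=S RR=S
t=35: FL=S FR=S RL=W RR=W
t=38: FL=S FR=W RL=S RR=S

t=2: phase=(9,12,5,4) vs β=6 → FL=W FR=W RL=S RR=S
t=15: phase=(2,5,18,17) vs β=6 → FL=S FR=S RL=W RR=W
t=16: phase=(3,6,19,18) vs β=6 → FL=S FR=W RL=W RR=W
t=19: phase=(6,9,2,1) vs β=6 → FL=W FR=W RL=S RR=S
t=35: phase=(2,5,18,17) vs β=6 → FL=S FR=S RL=W RR=W
t=38: phase=(5,8,1,0) vs β=6 → FL=S FR=W RL=S RR=S


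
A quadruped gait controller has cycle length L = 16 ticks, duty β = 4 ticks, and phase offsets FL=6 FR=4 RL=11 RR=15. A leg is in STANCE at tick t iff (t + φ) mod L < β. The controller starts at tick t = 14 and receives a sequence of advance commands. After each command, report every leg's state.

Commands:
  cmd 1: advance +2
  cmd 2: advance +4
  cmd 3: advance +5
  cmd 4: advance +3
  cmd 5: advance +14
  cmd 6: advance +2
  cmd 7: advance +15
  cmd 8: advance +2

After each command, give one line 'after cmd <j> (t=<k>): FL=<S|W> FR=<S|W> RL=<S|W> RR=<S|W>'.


after cmd 1 (t=16): FL=W FR=W RL=W RR=W
after cmd 2 (t=20): FL=W FR=W RL=W RR=S
after cmd 3 (t=25): FL=W FR=W RL=W RR=W
after cmd 4 (t=28): FL=S FR=S RL=W RR=W
after cmd 5 (t=42): FL=S FR=W RL=W RR=W
after cmd 6 (t=44): FL=S FR=S RL=W RR=W
after cmd 7 (t=59): FL=S FR=W RL=W RR=W
after cmd 8 (t=61): FL=S FR=S RL=W RR=W

start t=14: FL=W FR=S RL=W RR=W
cmd 1: advance +2 → t=16, phase=(6,4,11,15) → FL=W FR=W RL=W RR=W
cmd 2: advance +4 → t=20, phase=(10,8,15,3) → FL=W FR=W RL=W RR=S
cmd 3: advance +5 → t=25, phase=(15,13,4,8) → FL=W FR=W RL=W RR=W
cmd 4: advance +3 → t=28, phase=(2,0,7,11) → FL=S FR=S RL=W RR=W
cmd 5: advance +14 → t=42, phase=(0,14,5,9) → FL=S FR=W RL=W RR=W
cmd 6: advance +2 → t=44, phase=(2,0,7,11) → FL=S FR=S RL=W RR=W
cmd 7: advance +15 → t=59, phase=(1,15,6,10) → FL=S FR=W RL=W RR=W
cmd 8: advance +2 → t=61, phase=(3,1,8,12) → FL=S FR=S RL=W RR=W


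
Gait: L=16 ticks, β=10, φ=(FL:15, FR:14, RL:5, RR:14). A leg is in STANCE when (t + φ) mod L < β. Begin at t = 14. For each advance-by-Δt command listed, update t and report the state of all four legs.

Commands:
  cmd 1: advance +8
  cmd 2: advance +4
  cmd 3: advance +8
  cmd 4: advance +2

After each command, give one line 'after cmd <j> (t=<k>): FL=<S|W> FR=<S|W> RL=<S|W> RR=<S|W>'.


start t=14: FL=W FR=W RL=S RR=W
cmd 1: advance +8 → t=22, phase=(5,4,11,4) → FL=S FR=S RL=W RR=S
cmd 2: advance +4 → t=26, phase=(9,8,15,8) → FL=S FR=S RL=W RR=S
cmd 3: advance +8 → t=34, phase=(1,0,7,0) → FL=S FR=S RL=S RR=S
cmd 4: advance +2 → t=36, phase=(3,2,9,2) → FL=S FR=S RL=S RR=S

after cmd 1 (t=22): FL=S FR=S RL=W RR=S
after cmd 2 (t=26): FL=S FR=S RL=W RR=S
after cmd 3 (t=34): FL=S FR=S RL=S RR=S
after cmd 4 (t=36): FL=S FR=S RL=S RR=S


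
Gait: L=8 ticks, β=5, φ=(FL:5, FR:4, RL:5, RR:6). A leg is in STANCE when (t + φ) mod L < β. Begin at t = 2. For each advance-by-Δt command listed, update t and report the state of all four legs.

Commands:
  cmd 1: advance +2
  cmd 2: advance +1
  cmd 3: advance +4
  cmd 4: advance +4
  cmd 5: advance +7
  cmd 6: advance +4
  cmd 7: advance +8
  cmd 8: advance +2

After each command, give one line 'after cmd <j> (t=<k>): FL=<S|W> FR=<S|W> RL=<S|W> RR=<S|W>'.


start t=2: FL=W FR=W RL=W RR=S
cmd 1: advance +2 → t=4, phase=(1,0,1,2) → FL=S FR=S RL=S RR=S
cmd 2: advance +1 → t=5, phase=(2,1,2,3) → FL=S FR=S RL=S RR=S
cmd 3: advance +4 → t=9, phase=(6,5,6,7) → FL=W FR=W RL=W RR=W
cmd 4: advance +4 → t=13, phase=(2,1,2,3) → FL=S FR=S RL=S RR=S
cmd 5: advance +7 → t=20, phase=(1,0,1,2) → FL=S FR=S RL=S RR=S
cmd 6: advance +4 → t=24, phase=(5,4,5,6) → FL=W FR=S RL=W RR=W
cmd 7: advance +8 → t=32, phase=(5,4,5,6) → FL=W FR=S RL=W RR=W
cmd 8: advance +2 → t=34, phase=(7,6,7,0) → FL=W FR=W RL=W RR=S

after cmd 1 (t=4): FL=S FR=S RL=S RR=S
after cmd 2 (t=5): FL=S FR=S RL=S RR=S
after cmd 3 (t=9): FL=W FR=W RL=W RR=W
after cmd 4 (t=13): FL=S FR=S RL=S RR=S
after cmd 5 (t=20): FL=S FR=S RL=S RR=S
after cmd 6 (t=24): FL=W FR=S RL=W RR=W
after cmd 7 (t=32): FL=W FR=S RL=W RR=W
after cmd 8 (t=34): FL=W FR=W RL=W RR=S


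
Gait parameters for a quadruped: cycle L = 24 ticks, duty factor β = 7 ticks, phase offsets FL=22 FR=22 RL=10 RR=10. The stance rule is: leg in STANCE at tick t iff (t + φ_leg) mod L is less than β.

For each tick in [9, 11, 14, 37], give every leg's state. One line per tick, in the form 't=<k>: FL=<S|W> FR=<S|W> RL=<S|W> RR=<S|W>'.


t=9: phase=(7,7,19,19) vs β=7 → FL=W FR=W RL=W RR=W
t=11: phase=(9,9,21,21) vs β=7 → FL=W FR=W RL=W RR=W
t=14: phase=(12,12,0,0) vs β=7 → FL=W FR=W RL=S RR=S
t=37: phase=(11,11,23,23) vs β=7 → FL=W FR=W RL=W RR=W

t=9: FL=W FR=W RL=W RR=W
t=11: FL=W FR=W RL=W RR=W
t=14: FL=W FR=W RL=S RR=S
t=37: FL=W FR=W RL=W RR=W


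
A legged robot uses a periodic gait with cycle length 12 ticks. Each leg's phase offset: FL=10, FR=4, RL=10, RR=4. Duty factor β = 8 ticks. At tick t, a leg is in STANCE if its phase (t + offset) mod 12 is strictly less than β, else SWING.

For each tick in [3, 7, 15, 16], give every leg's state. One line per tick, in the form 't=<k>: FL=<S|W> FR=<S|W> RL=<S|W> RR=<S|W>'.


t=3: FL=S FR=S RL=S RR=S
t=7: FL=S FR=W RL=S RR=W
t=15: FL=S FR=S RL=S RR=S
t=16: FL=S FR=W RL=S RR=W

t=3: phase=(1,7,1,7) vs β=8 → FL=S FR=S RL=S RR=S
t=7: phase=(5,11,5,11) vs β=8 → FL=S FR=W RL=S RR=W
t=15: phase=(1,7,1,7) vs β=8 → FL=S FR=S RL=S RR=S
t=16: phase=(2,8,2,8) vs β=8 → FL=S FR=W RL=S RR=W
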